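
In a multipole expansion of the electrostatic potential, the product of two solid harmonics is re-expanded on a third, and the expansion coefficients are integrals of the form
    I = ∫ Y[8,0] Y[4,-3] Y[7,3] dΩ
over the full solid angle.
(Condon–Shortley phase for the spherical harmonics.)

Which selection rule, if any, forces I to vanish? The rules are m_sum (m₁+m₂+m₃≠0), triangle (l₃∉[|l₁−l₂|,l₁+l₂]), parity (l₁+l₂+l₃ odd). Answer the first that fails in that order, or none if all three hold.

azimuthal sum: 0 − 3 + 3 = 0  ✓
4 ≤ 7 ≤ 12 (triangle on l)  ✓
L = 8 + 4 + 7 = 19 (odd)  ✗

parity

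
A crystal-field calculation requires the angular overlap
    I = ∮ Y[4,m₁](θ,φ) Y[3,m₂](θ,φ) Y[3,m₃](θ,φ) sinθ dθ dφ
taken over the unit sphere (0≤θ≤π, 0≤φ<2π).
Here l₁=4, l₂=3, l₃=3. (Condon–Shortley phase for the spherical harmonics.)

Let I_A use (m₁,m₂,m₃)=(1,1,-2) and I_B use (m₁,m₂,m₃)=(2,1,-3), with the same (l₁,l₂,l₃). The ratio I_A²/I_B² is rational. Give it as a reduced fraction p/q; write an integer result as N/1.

16/27

l's match ⇒ only the (l;m) 3-j factors differ between A and B.
A: triangle coeff Δ(4,3,3) = 1/34650; Σ_t [2,3]: t=2:+1/48 t=3:−1/144 = 1/72; (3j)²=16/693 [(4 3 3; 1 1 -2)], sign=-1
B: triangle coeff Δ(4,3,3) = 1/34650; Σ_t [2,2]: t=2:+1/192 = 1/192; (3j)²=3/77 [(4 3 3; 2 1 -3)], sign=+1
I_A²/I_B² = (16/693)/(3/77) = 16/27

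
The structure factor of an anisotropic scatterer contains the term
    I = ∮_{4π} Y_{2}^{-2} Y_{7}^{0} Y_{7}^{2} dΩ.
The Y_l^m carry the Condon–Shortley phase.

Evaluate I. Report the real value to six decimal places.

-0.192231

Checks pass: Σm=0; 16 even; l₃=7∈[5,9].
(2·2+1)(2·7+1)(2·7+1) = 1125
Δ: 2! 2! 12! / 17! → 1/185640
sum: t=0:+1/2419200 t=1:−1/518400 t=2:+1/2419200 = -1/907200
3j²(2 7 7; 0 0 0) = Δ·Π!·Σ² = 56/3315  (sign +1)
sum: t=2:+1/2419200 = 1/2419200
3j²(2 7 7; -2 0 2) = Δ·Π!·Σ² = 27/1105  (sign -1)
combine: 4πI² = 1125·56/3315·27/1105 = 22680/48841
take √, sign -1: I = -0.19223140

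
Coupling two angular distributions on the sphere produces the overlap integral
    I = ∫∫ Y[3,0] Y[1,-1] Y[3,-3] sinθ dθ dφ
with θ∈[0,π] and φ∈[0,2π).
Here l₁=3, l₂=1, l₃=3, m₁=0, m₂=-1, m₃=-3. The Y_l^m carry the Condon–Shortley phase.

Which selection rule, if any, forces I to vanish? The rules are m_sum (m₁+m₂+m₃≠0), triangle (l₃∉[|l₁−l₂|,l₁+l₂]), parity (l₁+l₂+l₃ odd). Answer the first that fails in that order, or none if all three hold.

azimuthal sum: 0 − 1 − 3 = -4  ✗
2 ≤ 3 ≤ 4 (triangle on l)
L = 3 + 1 + 3 = 7 (odd)

m_sum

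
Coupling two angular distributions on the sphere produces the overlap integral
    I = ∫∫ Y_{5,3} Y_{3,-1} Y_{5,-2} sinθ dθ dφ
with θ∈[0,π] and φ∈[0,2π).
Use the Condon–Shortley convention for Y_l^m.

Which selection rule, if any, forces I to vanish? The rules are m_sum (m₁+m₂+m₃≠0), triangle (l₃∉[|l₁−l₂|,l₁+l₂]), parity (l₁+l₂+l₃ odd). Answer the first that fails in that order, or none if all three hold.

parity

Σmᵢ = 0  ✓
l₃∈[|l₁−l₂|,l₁+l₂]=[2,8], have l₃=5  ✓
Σlᵢ = 13 ⇒ odd  ✗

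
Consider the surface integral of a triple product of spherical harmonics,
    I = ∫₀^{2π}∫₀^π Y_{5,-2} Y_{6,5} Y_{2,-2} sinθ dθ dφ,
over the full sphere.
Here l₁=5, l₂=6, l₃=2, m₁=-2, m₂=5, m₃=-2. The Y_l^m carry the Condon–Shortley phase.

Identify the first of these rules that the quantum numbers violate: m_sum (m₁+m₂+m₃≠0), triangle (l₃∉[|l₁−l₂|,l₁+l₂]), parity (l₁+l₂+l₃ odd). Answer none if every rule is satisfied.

m_sum

m₁+m₂+m₃ = -2 + 5 − 2 = 1  ✗
triangle: |5−6|=1 ≤ l₃=2 ≤ 5+6=11
parity: l₁+l₂+l₃ = 13 is odd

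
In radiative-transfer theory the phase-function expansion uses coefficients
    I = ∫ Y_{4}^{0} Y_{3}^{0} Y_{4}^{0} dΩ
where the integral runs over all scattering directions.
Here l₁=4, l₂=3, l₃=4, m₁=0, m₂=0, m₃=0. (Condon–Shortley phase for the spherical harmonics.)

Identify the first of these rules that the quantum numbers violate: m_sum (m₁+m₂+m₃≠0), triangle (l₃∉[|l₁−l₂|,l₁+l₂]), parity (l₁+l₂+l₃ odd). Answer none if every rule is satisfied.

m₁+m₂+m₃ = 0 + 0 + 0 = 0  ✓
triangle: |4−3|=1 ≤ l₃=4 ≤ 4+3=7  ✓
parity: l₁+l₂+l₃ = 11 is odd  ✗

parity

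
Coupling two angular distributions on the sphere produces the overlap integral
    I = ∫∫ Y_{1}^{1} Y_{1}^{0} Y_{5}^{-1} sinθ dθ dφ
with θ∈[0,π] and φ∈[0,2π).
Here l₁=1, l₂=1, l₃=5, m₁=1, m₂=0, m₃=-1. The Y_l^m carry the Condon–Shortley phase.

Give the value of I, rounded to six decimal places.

triangle: need 0≤l₃≤2, have 5; I=0

0.000000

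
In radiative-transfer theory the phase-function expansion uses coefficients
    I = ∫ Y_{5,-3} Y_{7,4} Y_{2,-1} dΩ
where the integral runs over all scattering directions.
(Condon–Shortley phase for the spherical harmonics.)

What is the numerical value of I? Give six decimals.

0.252127

m-sum 0 ✓  L=14 even ✓  2≤2≤12 ✓
Π(2lᵢ+1) = 11×15×5 = 825
triangle coeff Δ(5,7,2) = 1/15015
Σ_t [5,5]: t=5:−1/57600 = -1/57600
(3j)²=21/715 [(5 7 2; 0 0 0)], sign=-1
Σ_t [8,8]: t=8:+1/483840 = 1/483840
(3j)²=3/91 [(5 7 2; -3 4 -1)], sign=-1
⇒ 4πI² = 135/169
I = (+1)√(135/169/(4π)) = 0.25212656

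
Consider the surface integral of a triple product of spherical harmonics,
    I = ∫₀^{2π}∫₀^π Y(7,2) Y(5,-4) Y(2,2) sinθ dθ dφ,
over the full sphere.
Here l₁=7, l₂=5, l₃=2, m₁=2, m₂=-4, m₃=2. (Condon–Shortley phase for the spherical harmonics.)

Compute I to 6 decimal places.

m-sum 0 ✓  L=14 even ✓  2≤2≤12 ✓
Π(2lᵢ+1) = 15×11×5 = 825
triangle coeff Δ(7,5,2) = 1/15015
Σ_t [5,5]: t=5:−1/57600 = -1/57600
(3j)²=21/715 [(7 5 2; 0 0 0)], sign=-1
Σ_t [1,1]: t=1:−1/8709120 = -1/8709120
(3j)²=1/3003 [(7 5 2; 2 -4 2)], sign=-1
⇒ 4πI² = 15/1859
I = (+1)√(15/1859/(4π)) = 0.02533967

0.025340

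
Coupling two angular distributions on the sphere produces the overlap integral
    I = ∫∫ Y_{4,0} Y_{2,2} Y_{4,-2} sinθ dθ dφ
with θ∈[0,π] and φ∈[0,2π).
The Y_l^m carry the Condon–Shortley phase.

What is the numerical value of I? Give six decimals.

Rules hold: Σm=0, L=10 even, 2≤4≤6.
N = 9·5·9 = 405
Δ = 2!·6!·2!/11! = 1/13860
Racah Σ t=0..2: t=0:+1/192 t=1:−1/36 t=2:+1/192 = -5/288
⇒ 3j(4 2 4; 0 0 0)² = 20/693, sgn -1
Racah Σ t=2..2: t=2:+1/192 = 1/192
⇒ 3j(4 2 4; 0 2 -2)² = 3/77, sgn +1
4πI² = N·(3j₀)²·(3jₘ)² = 2700/5929
I = -1·√(0.455389/4π) = -0.19036462

-0.190365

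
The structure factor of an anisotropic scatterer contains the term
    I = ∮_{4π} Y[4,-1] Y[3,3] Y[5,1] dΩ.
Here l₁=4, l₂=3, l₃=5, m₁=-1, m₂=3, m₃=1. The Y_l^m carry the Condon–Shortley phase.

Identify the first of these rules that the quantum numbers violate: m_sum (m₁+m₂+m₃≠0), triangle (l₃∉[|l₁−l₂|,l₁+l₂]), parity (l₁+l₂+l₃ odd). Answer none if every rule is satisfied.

m_sum

Σmᵢ = 3  ✗
l₃∈[|l₁−l₂|,l₁+l₂]=[1,7], have l₃=5
Σlᵢ = 12 ⇒ even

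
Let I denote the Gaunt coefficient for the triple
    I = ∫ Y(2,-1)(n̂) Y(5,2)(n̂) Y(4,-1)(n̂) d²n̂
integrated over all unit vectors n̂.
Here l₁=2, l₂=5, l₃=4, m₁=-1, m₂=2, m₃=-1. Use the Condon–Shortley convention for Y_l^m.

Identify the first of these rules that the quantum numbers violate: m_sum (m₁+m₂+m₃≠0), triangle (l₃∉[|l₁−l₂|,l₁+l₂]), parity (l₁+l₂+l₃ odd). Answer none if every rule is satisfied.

azimuthal sum: -1 + 2 − 1 = 0  ✓
3 ≤ 4 ≤ 7 (triangle on l)  ✓
L = 2 + 5 + 4 = 11 (odd)  ✗

parity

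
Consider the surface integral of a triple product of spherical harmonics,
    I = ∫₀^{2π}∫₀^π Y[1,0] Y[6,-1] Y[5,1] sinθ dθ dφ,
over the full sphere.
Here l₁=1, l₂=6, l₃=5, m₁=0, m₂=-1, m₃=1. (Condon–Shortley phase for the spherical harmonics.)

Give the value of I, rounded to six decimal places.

m-sum 0 ✓  L=12 even ✓  5≤5≤7 ✓
Π(2lᵢ+1) = 3×13×11 = 429
triangle coeff Δ(1,6,5) = 1/858
Σ_t [1,1]: t=1:−1/14400 = -1/14400
(3j)²=6/143 [(1 6 5; 0 0 0)], sign=+1
Σ_t [1,1]: t=1:−1/17280 = -1/17280
(3j)²=35/858 [(1 6 5; 0 -1 1)], sign=-1
⇒ 4πI² = 105/143
I = (-1)√(105/143/(4π)) = -0.24172507

-0.241725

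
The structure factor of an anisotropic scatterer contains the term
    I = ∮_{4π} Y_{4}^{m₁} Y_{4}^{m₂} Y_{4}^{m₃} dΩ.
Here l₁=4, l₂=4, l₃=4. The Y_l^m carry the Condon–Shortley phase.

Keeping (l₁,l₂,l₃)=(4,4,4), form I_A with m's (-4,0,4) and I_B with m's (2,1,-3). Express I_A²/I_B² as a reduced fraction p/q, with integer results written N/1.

14/5

Shared (l₁,l₂,l₃)=(4,4,4): N and (l;000)² cancel in I_A²/I_B².
A: Δ = 4!·4!·4!/13! = 1/450450; Racah Σ t=4..4: t=4:+1/13824 = 1/13824; ⇒ 3j(4 4 4; -4 0 4)² = 14/1287, sgn +1
B: Δ = 4!·4!·4!/13! = 1/450450; Racah Σ t=1..2: t=1:−1/864 t=2:+1/576 = 1/1728; ⇒ 3j(4 4 4; 2 1 -3)² = 5/1287, sgn -1
I_A²/I_B² = (14/1287)/(5/1287) = 14/5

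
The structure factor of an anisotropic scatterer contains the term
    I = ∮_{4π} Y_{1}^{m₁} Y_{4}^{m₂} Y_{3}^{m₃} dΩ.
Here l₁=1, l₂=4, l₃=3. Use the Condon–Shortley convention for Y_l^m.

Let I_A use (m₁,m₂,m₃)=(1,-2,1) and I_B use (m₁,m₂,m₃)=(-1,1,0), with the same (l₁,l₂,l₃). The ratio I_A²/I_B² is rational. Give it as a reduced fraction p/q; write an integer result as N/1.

3/2

Shared (l₁,l₂,l₃)=(1,4,3): N and (l;000)² cancel in I_A²/I_B².
A: Δ = 2!·0!·6!/9! = 1/252; Racah Σ t=0..0: t=0:+1/96 = 1/96; ⇒ 3j(1 4 3; 1 -2 1)² = 5/84, sgn +1
B: Δ = 2!·0!·6!/9! = 1/252; Racah Σ t=2..2: t=2:+1/72 = 1/72; ⇒ 3j(1 4 3; -1 1 0)² = 5/126, sgn -1
I_A²/I_B² = (5/84)/(5/126) = 3/2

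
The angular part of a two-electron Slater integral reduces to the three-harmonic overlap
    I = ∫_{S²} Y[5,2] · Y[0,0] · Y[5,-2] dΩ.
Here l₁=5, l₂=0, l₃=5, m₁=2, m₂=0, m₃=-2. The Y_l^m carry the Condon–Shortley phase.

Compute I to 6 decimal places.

0.282095

Checks pass: Σm=0; 10 even; l₃=5∈[5,5].
(2·5+1)(2·0+1)(2·5+1) = 121
Δ: 0! 10! 0! / 11! → 1/11
sum: t=0:+1/14400 = 1/14400
3j²(5 0 5; 0 0 0) = Δ·Π!·Σ² = 1/11  (sign -1)
sum: t=0:+1/30240 = 1/30240
3j²(5 0 5; 2 0 -2) = Δ·Π!·Σ² = 1/11  (sign -1)
combine: 4πI² = 121·1/11·1/11 = 1/1
take √, sign +1: I = 0.28209479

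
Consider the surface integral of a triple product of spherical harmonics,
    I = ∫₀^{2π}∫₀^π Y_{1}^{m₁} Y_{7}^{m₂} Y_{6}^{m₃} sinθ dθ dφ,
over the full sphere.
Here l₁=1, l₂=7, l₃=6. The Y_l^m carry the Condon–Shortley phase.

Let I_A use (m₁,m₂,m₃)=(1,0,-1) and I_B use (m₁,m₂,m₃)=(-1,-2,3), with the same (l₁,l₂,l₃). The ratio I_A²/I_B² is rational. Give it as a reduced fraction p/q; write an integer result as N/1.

21/10

Shared (l₁,l₂,l₃)=(1,7,6): N and (l;000)² cancel in I_A²/I_B².
A: Δ = 2!·0!·12!/15! = 1/1365; Racah Σ t=0..0: t=0:+1/1209600 = 1/1209600; ⇒ 3j(1 7 6; 1 0 -1)² = 1/65, sgn -1
B: Δ = 2!·0!·12!/15! = 1/1365; Racah Σ t=2..2: t=2:+1/4354560 = 1/4354560; ⇒ 3j(1 7 6; -1 -2 3)² = 2/273, sgn -1
I_A²/I_B² = (1/65)/(2/273) = 21/10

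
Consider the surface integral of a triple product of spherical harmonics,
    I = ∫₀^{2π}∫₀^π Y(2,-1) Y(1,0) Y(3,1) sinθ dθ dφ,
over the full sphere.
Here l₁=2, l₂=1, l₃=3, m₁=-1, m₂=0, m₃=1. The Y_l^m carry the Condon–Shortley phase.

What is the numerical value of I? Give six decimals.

m-sum 0 ✓  L=6 even ✓  1≤3≤3 ✓
Π(2lᵢ+1) = 5×3×7 = 105
triangle coeff Δ(2,1,3) = 1/105
Σ_t [0,0]: t=0:+1/4 = 1/4
(3j)²=3/35 [(2 1 3; 0 0 0)], sign=-1
Σ_t [0,0]: t=0:+1/6 = 1/6
(3j)²=8/105 [(2 1 3; -1 0 1)], sign=+1
⇒ 4πI² = 24/35
I = (-1)√(24/35/(4π)) = -0.23359668

-0.233597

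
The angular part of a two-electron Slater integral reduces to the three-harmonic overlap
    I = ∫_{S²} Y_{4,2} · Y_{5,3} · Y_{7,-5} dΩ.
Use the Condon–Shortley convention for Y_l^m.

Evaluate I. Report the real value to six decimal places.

Rules hold: Σm=0, L=16 even, 1≤7≤9.
N = 9·11·15 = 1485
Δ = 2!·6!·8!/17! = 1/6126120
Racah Σ t=0..2: t=0:+1/69120 t=1:−1/20736 t=2:+1/69120 = -1/51840
⇒ 3j(4 5 7; 0 0 0)² = 280/21879, sgn +1
Racah Σ t=0..2: t=0:+1/3870720 t=1:−1/604800 t=2:+1/2073600 = -53/58060800
⇒ 3j(4 5 7; 2 3 -5)² = 2809/185640, sgn -1
4πI² = N·(3j₀)²·(3jₘ)² = 14045/48841
I = -1·√(0.287566/4π) = -0.15127378

-0.151274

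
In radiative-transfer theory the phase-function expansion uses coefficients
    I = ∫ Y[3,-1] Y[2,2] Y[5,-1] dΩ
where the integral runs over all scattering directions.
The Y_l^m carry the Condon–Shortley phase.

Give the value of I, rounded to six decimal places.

-0.092802

m-sum 0 ✓  L=10 even ✓  1≤5≤5 ✓
Π(2lᵢ+1) = 7×5×11 = 385
triangle coeff Δ(3,2,5) = 1/2310
Σ_t [0,0]: t=0:+1/144 = 1/144
(3j)²=10/231 [(3 2 5; 0 0 0)], sign=-1
Σ_t [0,0]: t=0:+1/1152 = 1/1152
(3j)²=1/154 [(3 2 5; -1 2 -1)], sign=+1
⇒ 4πI² = 25/231
I = (-1)√(25/231/(4π)) = -0.09280237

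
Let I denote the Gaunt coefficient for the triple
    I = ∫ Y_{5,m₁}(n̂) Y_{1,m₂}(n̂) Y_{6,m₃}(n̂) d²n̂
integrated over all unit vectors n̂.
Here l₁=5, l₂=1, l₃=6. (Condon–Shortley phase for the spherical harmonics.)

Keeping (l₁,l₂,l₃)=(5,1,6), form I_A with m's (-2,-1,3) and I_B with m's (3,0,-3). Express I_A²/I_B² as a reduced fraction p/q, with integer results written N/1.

l's match ⇒ only the (l;m) 3-j factors differ between A and B.
A: triangle coeff Δ(5,1,6) = 1/858; Σ_t [0,0]: t=0:+1/60480 = 1/60480; (3j)²=6/143 [(5 1 6; -2 -1 3)], sign=-1
B: triangle coeff Δ(5,1,6) = 1/858; Σ_t [0,0]: t=0:+1/80640 = 1/80640; (3j)²=9/286 [(5 1 6; 3 0 -3)], sign=-1
I_A²/I_B² = (6/143)/(9/286) = 4/3

4/3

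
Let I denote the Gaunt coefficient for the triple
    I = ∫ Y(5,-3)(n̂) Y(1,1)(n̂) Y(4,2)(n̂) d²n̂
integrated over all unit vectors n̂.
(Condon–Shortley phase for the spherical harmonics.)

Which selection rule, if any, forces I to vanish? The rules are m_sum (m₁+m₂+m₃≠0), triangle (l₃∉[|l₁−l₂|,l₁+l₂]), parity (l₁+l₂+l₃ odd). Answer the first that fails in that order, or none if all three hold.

Σmᵢ = 0  ✓
l₃∈[|l₁−l₂|,l₁+l₂]=[4,6], have l₃=4  ✓
Σlᵢ = 10 ⇒ even  ✓

none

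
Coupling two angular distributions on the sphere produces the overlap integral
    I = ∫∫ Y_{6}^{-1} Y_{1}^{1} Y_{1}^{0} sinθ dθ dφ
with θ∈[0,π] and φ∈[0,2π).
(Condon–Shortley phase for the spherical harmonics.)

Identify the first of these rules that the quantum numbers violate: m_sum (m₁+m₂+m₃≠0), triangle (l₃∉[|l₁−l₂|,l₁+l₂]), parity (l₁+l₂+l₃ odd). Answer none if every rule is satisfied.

triangle

m₁+m₂+m₃ = -1 + 1 + 0 = 0  ✓
triangle: |6−1|=5 ≤ l₃=1 ≤ 6+1=7  ✗
parity: l₁+l₂+l₃ = 8 is even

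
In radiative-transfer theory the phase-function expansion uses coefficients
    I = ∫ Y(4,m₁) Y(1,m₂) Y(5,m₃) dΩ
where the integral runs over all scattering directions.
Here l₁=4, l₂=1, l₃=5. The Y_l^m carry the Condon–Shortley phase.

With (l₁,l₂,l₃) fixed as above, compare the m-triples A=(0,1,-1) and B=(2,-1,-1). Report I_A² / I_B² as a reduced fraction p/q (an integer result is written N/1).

l's match ⇒ only the (l;m) 3-j factors differ between A and B.
A: triangle coeff Δ(4,1,5) = 1/495; Σ_t [0,0]: t=0:+1/1152 = 1/1152; (3j)²=1/33 [(4 1 5; 0 1 -1)], sign=+1
B: triangle coeff Δ(4,1,5) = 1/495; Σ_t [0,0]: t=0:+1/2880 = 1/2880; (3j)²=2/165 [(4 1 5; 2 -1 -1)], sign=+1
I_A²/I_B² = (1/33)/(2/165) = 5/2

5/2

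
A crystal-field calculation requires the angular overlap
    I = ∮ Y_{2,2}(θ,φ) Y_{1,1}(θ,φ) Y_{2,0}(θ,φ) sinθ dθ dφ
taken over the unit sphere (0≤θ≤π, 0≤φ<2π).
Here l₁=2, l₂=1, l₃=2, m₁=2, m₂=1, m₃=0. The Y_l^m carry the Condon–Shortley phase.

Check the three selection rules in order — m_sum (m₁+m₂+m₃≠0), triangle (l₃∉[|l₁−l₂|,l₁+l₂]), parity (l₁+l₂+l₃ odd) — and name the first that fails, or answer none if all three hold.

m₁+m₂+m₃ = 2 + 1 + 0 = 3  ✗
triangle: |2−1|=1 ≤ l₃=2 ≤ 2+1=3
parity: l₁+l₂+l₃ = 5 is odd

m_sum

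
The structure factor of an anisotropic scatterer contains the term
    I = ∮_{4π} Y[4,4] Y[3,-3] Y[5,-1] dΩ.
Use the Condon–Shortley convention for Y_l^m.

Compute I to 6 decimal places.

m-sum 0 ✓  L=12 even ✓  1≤5≤7 ✓
Π(2lᵢ+1) = 9×7×11 = 693
triangle coeff Δ(4,3,5) = 1/180180
Σ_t [0,2]: t=0:+1/576 t=1:−1/144 t=2:+1/576 = -1/288
(3j)²=20/1001 [(4 3 5; 0 0 0)], sign=+1
Σ_t [0,0]: t=0:+1/34560 = 1/34560
(3j)²=1/429 [(4 3 5; 4 -3 -1)], sign=+1
⇒ 4πI² = 60/1859
I = (+1)√(60/1859/(4π)) = 0.05067935

0.050679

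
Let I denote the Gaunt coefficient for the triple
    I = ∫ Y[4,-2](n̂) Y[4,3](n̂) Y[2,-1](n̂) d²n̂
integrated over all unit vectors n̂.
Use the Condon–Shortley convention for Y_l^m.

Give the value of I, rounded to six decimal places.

Rules hold: Σm=0, L=10 even, 0≤2≤8.
N = 9·9·5 = 405
Δ = 6!·2!·2!/11! = 1/13860
Racah Σ t=2..4: t=2:+1/192 t=3:−1/36 t=4:+1/192 = -5/288
⇒ 3j(4 4 2; 0 0 0)² = 20/693, sgn -1
Racah Σ t=5..6: t=5:−1/240 t=6:+1/1440 = -1/288
⇒ 3j(4 4 2; -2 3 -1)² = 5/132, sgn +1
4πI² = N·(3j₀)²·(3jₘ)² = 375/847
I = -1·√(0.442739/4π) = -0.18770204

-0.187702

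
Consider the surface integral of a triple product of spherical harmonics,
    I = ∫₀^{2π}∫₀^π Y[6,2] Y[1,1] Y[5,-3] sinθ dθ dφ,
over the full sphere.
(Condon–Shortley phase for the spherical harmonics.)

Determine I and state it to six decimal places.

Rules hold: Σm=0, L=12 even, 5≤5≤7.
N = 13·3·11 = 429
Δ = 2!·10!·0!/13! = 1/858
Racah Σ t=1..1: t=1:−1/14400 = -1/14400
⇒ 3j(6 1 5; 0 0 0)² = 6/143, sgn +1
Racah Σ t=2..2: t=2:+1/161280 = 1/161280
⇒ 3j(6 1 5; 2 1 -3)² = 1/143, sgn +1
4πI² = N·(3j₀)²·(3jₘ)² = 18/143
I = +1·√(0.125874/4π) = 0.10008369

0.100084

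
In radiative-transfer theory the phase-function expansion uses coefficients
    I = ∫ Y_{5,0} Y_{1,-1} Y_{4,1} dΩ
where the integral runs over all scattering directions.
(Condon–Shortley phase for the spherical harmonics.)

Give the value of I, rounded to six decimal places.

0.155288

Checks pass: Σm=0; 10 even; l₃=4∈[4,6].
(2·5+1)(2·1+1)(2·4+1) = 297
Δ: 2! 8! 0! / 11! → 1/495
sum: t=1:−1/576 = -1/576
3j²(5 1 4; 0 0 0) = Δ·Π!·Σ² = 5/99  (sign -1)
sum: t=0:+1/1440 = 1/1440
3j²(5 1 4; 0 -1 1) = Δ·Π!·Σ² = 2/99  (sign -1)
combine: 4πI² = 297·5/99·2/99 = 10/33
take √, sign +1: I = 0.15528807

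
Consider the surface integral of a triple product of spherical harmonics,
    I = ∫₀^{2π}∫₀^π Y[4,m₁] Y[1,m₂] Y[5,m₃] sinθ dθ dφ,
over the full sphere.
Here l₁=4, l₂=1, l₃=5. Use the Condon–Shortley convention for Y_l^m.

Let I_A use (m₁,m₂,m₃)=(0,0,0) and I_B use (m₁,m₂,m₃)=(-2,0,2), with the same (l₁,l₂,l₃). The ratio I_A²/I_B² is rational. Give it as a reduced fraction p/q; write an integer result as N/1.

25/21

Same 4,1,5: normalisation and zero-m 3j drop out of the ratio.
A: Δ: 0! 8! 2! / 11! → 1/495; sum: t=0:+1/576 = 1/576; 3j²(4 1 5; 0 0 0) = Δ·Π!·Σ² = 5/99  (sign -1)
B: Δ: 0! 8! 2! / 11! → 1/495; sum: t=0:+1/1440 = 1/1440; 3j²(4 1 5; -2 0 2) = Δ·Π!·Σ² = 7/165  (sign -1)
I_A²/I_B² = (5/99)/(7/165) = 25/21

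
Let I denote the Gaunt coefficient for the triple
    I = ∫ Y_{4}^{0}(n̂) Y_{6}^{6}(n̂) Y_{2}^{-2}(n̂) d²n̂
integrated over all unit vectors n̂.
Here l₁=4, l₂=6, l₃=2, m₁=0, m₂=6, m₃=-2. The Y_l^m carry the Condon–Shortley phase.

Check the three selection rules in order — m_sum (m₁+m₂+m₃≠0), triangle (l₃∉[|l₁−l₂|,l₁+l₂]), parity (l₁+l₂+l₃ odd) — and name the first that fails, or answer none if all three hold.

m_sum

Σmᵢ = 4  ✗
l₃∈[|l₁−l₂|,l₁+l₂]=[2,10], have l₃=2
Σlᵢ = 12 ⇒ even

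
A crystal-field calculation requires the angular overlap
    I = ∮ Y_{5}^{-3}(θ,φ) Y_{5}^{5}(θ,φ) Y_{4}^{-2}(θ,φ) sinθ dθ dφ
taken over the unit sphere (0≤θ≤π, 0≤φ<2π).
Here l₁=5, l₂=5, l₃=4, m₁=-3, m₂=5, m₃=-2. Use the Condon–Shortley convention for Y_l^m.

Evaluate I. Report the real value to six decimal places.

-0.184127

m-sum 0 ✓  L=14 even ✓  0≤4≤10 ✓
Π(2lᵢ+1) = 11×11×9 = 1089
triangle coeff Δ(5,5,4) = 1/3153150
Σ_t [1,5]: t=1:−1/69120 t=2:+1/1728 t=3:−1/576 t=4:+1/1728 t=5:−1/69120 = -7/11520
(3j)²=2/143 [(5 5 4; 0 0 0)], sign=-1
Σ_t [6,6]: t=6:+1/69120 = 1/69120
(3j)²=4/143 [(5 5 4; -3 5 -2)], sign=+1
⇒ 4πI² = 72/169
I = (-1)√(72/169/(4π)) = -0.18412721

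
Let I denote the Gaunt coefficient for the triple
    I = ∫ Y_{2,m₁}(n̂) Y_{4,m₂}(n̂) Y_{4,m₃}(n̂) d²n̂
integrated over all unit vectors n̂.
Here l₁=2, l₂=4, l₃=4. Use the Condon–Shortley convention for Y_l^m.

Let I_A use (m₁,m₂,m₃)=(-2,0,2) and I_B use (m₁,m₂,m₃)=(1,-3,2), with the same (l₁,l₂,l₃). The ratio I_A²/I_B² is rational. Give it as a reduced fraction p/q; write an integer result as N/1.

36/35

Same 2,4,4: normalisation and zero-m 3j drop out of the ratio.
A: Δ: 2! 2! 6! / 11! → 1/13860; sum: t=2:+1/192 = 1/192; 3j²(2 4 4; -2 0 2) = Δ·Π!·Σ² = 3/77  (sign +1)
B: Δ: 2! 2! 6! / 11! → 1/13860; sum: t=0:+1/240 t=1:−1/1440 = 1/288; 3j²(2 4 4; 1 -3 2) = Δ·Π!·Σ² = 5/132  (sign +1)
I_A²/I_B² = (3/77)/(5/132) = 36/35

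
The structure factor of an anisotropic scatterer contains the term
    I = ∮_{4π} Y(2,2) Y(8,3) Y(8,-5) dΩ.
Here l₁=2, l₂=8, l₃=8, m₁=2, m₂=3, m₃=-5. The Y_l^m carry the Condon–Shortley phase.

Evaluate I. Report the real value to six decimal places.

0.151411

Checks pass: Σm=0; 18 even; l₃=8∈[6,10].
(2·2+1)(2·8+1)(2·8+1) = 1445
Δ: 2! 2! 14! / 19! → 1/348840
sum: t=0:+1/116121600 t=1:−1/25401600 t=2:+1/116121600 = -1/45158400
3j²(2 8 8; 0 0 0) = Δ·Π!·Σ² = 24/1615  (sign -1)
sum: t=0:+1/958003200 = 1/958003200
3j²(2 8 8; 2 3 -5) = Δ·Π!·Σ² = 13/969  (sign -1)
combine: 4πI² = 1445·24/1615·13/969 = 104/361
take √, sign +1: I = 0.15141125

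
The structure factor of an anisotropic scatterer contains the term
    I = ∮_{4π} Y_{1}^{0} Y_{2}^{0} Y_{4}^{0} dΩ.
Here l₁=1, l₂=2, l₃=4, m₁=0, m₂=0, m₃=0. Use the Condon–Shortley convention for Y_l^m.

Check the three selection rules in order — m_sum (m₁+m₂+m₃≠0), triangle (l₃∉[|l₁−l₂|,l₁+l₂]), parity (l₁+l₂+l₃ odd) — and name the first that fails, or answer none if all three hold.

azimuthal sum: 0 + 0 + 0 = 0  ✓
1 ≤ 4 ≤ 3 (triangle on l)  ✗
L = 1 + 2 + 4 = 7 (odd)

triangle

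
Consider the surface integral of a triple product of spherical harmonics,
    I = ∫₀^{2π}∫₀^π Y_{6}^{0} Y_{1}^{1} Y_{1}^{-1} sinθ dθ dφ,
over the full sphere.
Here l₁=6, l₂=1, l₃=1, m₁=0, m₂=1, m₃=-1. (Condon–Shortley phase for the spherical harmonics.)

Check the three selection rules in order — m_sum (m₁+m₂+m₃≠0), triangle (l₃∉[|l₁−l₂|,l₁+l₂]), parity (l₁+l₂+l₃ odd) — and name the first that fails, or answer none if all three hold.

triangle

azimuthal sum: 0 + 1 − 1 = 0  ✓
5 ≤ 1 ≤ 7 (triangle on l)  ✗
L = 6 + 1 + 1 = 8 (even)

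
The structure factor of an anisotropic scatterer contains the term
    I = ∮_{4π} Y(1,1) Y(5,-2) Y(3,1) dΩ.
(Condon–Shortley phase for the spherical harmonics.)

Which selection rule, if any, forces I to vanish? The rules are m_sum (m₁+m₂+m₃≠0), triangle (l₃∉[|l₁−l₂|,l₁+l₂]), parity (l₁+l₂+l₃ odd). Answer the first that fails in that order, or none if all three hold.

Σmᵢ = 0  ✓
l₃∈[|l₁−l₂|,l₁+l₂]=[4,6], have l₃=3  ✗
Σlᵢ = 9 ⇒ odd

triangle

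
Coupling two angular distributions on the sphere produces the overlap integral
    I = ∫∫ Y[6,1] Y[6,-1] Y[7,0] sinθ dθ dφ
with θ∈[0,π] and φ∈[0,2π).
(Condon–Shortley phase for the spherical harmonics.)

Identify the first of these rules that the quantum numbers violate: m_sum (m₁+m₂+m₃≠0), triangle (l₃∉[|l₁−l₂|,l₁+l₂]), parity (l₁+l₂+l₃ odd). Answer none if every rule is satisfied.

azimuthal sum: 1 − 1 + 0 = 0  ✓
0 ≤ 7 ≤ 12 (triangle on l)  ✓
L = 6 + 6 + 7 = 19 (odd)  ✗

parity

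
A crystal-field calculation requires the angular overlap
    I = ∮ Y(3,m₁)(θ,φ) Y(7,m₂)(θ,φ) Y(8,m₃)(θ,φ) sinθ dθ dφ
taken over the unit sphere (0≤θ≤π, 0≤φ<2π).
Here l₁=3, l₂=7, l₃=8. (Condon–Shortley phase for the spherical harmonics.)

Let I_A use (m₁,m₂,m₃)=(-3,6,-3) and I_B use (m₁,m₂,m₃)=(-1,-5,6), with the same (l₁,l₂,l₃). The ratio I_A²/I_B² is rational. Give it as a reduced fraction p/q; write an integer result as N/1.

75/112

l's match ⇒ only the (l;m) 3-j factors differ between A and B.
A: triangle coeff Δ(3,7,8) = 1/5290740; Σ_t [2,2]: t=2:+1/1916006400 = 1/1916006400; (3j)²=5/4522 [(3 7 8; -3 6 -3)], sign=-1
B: triangle coeff Δ(3,7,8) = 1/5290740; Σ_t [0,2]: t=0:+1/348364800 t=1:−1/239500800 t=2:+1/3832012800 = -1/958003200; (3j)²=8/4845 [(3 7 8; -1 -5 6)], sign=-1
I_A²/I_B² = (5/4522)/(8/4845) = 75/112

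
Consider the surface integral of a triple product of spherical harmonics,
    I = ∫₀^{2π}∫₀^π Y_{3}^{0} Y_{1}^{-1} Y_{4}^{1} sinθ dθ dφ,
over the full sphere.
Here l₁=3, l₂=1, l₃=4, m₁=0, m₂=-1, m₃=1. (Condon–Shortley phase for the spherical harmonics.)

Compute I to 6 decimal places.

Rules hold: Σm=0, L=8 even, 2≤4≤4.
N = 7·3·9 = 189
Δ = 0!·6!·2!/9! = 1/252
Racah Σ t=0..0: t=0:+1/36 = 1/36
⇒ 3j(3 1 4; 0 0 0)² = 4/63, sgn +1
Racah Σ t=0..0: t=0:+1/72 = 1/72
⇒ 3j(3 1 4; 0 -1 1)² = 5/126, sgn -1
4πI² = N·(3j₀)²·(3jₘ)² = 10/21
I = -1·√(0.47619/4π) = -0.19466390

-0.194664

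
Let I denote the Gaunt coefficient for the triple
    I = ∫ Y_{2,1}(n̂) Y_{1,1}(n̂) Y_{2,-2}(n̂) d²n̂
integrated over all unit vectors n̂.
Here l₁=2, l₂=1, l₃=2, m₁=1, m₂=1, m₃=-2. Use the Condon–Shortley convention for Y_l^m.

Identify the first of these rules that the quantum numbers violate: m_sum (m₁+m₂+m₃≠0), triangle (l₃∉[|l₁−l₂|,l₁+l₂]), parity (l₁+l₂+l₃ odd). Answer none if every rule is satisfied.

parity

azimuthal sum: 1 + 1 − 2 = 0  ✓
1 ≤ 2 ≤ 3 (triangle on l)  ✓
L = 2 + 1 + 2 = 5 (odd)  ✗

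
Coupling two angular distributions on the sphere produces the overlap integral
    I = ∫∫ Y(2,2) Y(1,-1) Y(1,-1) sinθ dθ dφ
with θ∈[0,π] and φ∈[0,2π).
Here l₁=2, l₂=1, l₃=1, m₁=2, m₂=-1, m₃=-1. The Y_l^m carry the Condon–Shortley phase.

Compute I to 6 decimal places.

0.309019

Rules hold: Σm=0, L=4 even, 1≤1≤3.
N = 5·3·3 = 45
Δ = 2!·2!·0!/5! = 1/30
Racah Σ t=1..1: t=1:−1/1 = -1/1
⇒ 3j(2 1 1; 0 0 0)² = 2/15, sgn +1
Racah Σ t=0..0: t=0:+1/4 = 1/4
⇒ 3j(2 1 1; 2 -1 -1)² = 1/5, sgn +1
4πI² = N·(3j₀)²·(3jₘ)² = 6/5
I = +1·√(1.2/4π) = 0.30901936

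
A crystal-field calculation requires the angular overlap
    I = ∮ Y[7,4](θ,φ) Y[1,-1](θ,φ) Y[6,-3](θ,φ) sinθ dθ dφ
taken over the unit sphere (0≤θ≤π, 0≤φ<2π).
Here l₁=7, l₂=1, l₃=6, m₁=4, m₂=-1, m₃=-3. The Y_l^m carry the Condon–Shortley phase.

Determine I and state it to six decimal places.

Rules hold: Σm=0, L=14 even, 6≤6≤8.
N = 15·3·13 = 585
Δ = 2!·12!·0!/15! = 1/1365
Racah Σ t=1..1: t=1:−1/518400 = -1/518400
⇒ 3j(7 1 6; 0 0 0)² = 7/195, sgn -1
Racah Σ t=0..0: t=0:+1/4354560 = 1/4354560
⇒ 3j(7 1 6; 4 -1 -3)² = 11/273, sgn -1
4πI² = N·(3j₀)²·(3jₘ)² = 11/13
I = +1·√(0.846154/4π) = 0.25948947

0.259489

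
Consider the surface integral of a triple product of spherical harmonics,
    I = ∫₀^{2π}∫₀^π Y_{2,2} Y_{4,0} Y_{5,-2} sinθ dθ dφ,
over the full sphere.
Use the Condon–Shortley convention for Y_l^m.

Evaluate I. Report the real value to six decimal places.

L=11 odd ⇒ parity kills the (l;000) factor ⇒ I = 0

0.000000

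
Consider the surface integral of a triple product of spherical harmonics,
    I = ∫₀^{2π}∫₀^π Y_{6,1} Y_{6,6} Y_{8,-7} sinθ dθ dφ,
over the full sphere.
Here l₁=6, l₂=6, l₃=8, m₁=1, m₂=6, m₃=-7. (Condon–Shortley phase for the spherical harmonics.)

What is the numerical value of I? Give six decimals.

-0.145159

Checks pass: Σm=0; 20 even; l₃=8∈[0,12].
(2·6+1)(2·6+1)(2·8+1) = 2873
Δ: 4! 8! 8! / 21! → 1/1309458150
sum: t=0:+1/49766400 t=1:−1/3110400 t=2:+1/1327104 t=3:−1/3110400 t=4:+1/49766400 = 1/6635520
3j²(6 6 8; 0 0 0) = Δ·Π!·Σ² = 350/46189  (sign +1)
sum: t=4:+1/4877107200 = 1/4877107200
3j²(6 6 8; 1 6 -7) = Δ·Π!·Σ² = 55/4522  (sign -1)
combine: 4πI² = 2873·350/46189·55/4522 = 1625/6137
take √, sign -1: I = -0.14515891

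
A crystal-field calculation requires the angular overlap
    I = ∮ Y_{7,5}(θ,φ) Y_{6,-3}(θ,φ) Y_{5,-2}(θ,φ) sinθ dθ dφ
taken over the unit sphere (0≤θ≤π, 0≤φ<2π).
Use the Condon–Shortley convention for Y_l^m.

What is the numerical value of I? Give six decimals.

-0.124673

Checks pass: Σm=0; 18 even; l₃=5∈[1,13].
(2·7+1)(2·6+1)(2·5+1) = 2145
Δ: 8! 6! 4! / 19! → 1/174594420
sum: t=2:+1/4147200 t=3:−1/207360 t=4:+1/82944 t=5:−1/207360 t=6:+1/4147200 = 1/345600
3j²(7 6 5; 0 0 0) = Δ·Π!·Σ² = 420/46189  (sign -1)
sum: t=0:+1/11612160 t=1:−1/2419200 t=2:+1/6220800 = -29/174182400
3j²(7 6 5; 5 -3 -2) = Δ·Π!·Σ² = 841/83980  (sign +1)
combine: 4πI² = 2145·420/46189·841/83980 = 264915/1356277
take √, sign -1: I = -0.12467350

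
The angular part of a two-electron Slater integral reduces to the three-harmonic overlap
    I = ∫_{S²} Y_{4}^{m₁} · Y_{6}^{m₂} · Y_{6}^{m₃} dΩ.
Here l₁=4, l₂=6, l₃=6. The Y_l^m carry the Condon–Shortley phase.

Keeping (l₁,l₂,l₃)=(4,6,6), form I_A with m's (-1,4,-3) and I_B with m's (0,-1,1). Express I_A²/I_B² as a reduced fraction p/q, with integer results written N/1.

1323/2048

Same 4,6,6: normalisation and zero-m 3j drop out of the ratio.
A: Δ: 4! 4! 8! / 17! → 1/15315300; sum: t=2:+1/967680 t=3:−1/120960 t=4:+1/207360 = -1/414720; 3j²(4 6 6; -1 4 -3) = Δ·Π!·Σ² = 21/4862  (sign +1)
B: Δ: 4! 4! 8! / 17! → 1/15315300; sum: t=0:+1/414720 t=1:−1/20736 t=2:+1/11520 t=3:−1/51840 t=4:+1/2903040 = 1/45360; 3j²(4 6 6; 0 -1 1) = Δ·Π!·Σ² = 1024/153153  (sign -1)
I_A²/I_B² = (21/4862)/(1024/153153) = 1323/2048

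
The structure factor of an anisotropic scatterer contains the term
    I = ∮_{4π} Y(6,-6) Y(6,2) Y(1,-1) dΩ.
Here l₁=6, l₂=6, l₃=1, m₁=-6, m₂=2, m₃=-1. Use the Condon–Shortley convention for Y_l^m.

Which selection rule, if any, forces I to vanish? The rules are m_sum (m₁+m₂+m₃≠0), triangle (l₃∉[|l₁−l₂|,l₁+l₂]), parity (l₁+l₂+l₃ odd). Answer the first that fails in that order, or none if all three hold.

m_sum

azimuthal sum: -6 + 2 − 1 = -5  ✗
0 ≤ 1 ≤ 12 (triangle on l)
L = 6 + 6 + 1 = 13 (odd)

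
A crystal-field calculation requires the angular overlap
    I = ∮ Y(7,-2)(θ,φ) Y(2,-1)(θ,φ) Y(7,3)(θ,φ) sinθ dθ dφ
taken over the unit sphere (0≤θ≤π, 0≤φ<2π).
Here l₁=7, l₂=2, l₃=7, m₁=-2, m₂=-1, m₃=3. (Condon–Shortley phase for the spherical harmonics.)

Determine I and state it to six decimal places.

-0.123591

m-sum 0 ✓  L=16 even ✓  5≤7≤9 ✓
Π(2lᵢ+1) = 15×5×15 = 1125
triangle coeff Δ(7,2,7) = 1/185640
Σ_t [0,2]: t=0:+1/2419200 t=1:−1/518400 t=2:+1/2419200 = -1/907200
(3j)²=56/3315 [(7 2 7; 0 0 0)], sign=+1
Σ_t [0,1]: t=0:+1/4354560 t=1:−1/1935360 = -1/3483648
(3j)²=125/12376 [(7 2 7; -2 -1 3)], sign=-1
⇒ 4πI² = 9375/48841
I = (-1)√(9375/48841/(4π)) = -0.12359145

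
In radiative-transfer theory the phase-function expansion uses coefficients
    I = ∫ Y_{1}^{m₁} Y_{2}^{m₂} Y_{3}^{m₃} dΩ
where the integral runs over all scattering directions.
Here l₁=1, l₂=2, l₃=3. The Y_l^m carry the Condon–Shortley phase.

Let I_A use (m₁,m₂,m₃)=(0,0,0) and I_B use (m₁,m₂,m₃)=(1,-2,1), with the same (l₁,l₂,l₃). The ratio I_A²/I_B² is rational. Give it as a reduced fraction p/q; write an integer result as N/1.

Same 1,2,3: normalisation and zero-m 3j drop out of the ratio.
A: Δ: 0! 2! 4! / 7! → 1/105; sum: t=0:+1/4 = 1/4; 3j²(1 2 3; 0 0 0) = Δ·Π!·Σ² = 3/35  (sign -1)
B: Δ: 0! 2! 4! / 7! → 1/105; sum: t=0:+1/48 = 1/48; 3j²(1 2 3; 1 -2 1) = Δ·Π!·Σ² = 1/105  (sign +1)
I_A²/I_B² = (3/35)/(1/105) = 9/1

9/1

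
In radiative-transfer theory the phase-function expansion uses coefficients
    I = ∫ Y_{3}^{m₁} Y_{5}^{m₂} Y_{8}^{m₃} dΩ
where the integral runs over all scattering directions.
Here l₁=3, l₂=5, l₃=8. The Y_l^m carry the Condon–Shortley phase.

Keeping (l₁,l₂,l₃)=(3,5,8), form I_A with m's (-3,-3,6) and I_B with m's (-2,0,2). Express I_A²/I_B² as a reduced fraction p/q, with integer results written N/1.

143/72

Same 3,5,8: normalisation and zero-m 3j drop out of the ratio.
A: Δ: 0! 6! 10! / 17! → 1/136136; sum: t=0:+1/58060800 = 1/58060800; 3j²(3 5 8; -3 -3 6) = Δ·Π!·Σ² = 3/136  (sign +1)
B: Δ: 0! 6! 10! / 17! → 1/136136; sum: t=0:+1/1728000 = 1/1728000; 3j²(3 5 8; -2 0 2) = Δ·Π!·Σ² = 27/2431  (sign +1)
I_A²/I_B² = (3/136)/(27/2431) = 143/72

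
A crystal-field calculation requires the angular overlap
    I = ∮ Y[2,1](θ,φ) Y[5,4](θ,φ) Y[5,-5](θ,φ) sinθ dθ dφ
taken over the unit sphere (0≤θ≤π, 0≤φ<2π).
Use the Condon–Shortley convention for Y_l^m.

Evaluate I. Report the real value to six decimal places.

m-sum 0 ✓  L=12 even ✓  3≤5≤7 ✓
Π(2lᵢ+1) = 5×11×11 = 605
triangle coeff Δ(2,5,5) = 1/38610
Σ_t [0,2]: t=0:+1/2880 t=1:−1/576 t=2:+1/2880 = -1/960
(3j)²=10/429 [(2 5 5; 0 0 0)], sign=+1
Σ_t [1,1]: t=1:−1/80640 = -1/80640
(3j)²=9/286 [(2 5 5; 1 4 -5)], sign=-1
⇒ 4πI² = 75/169
I = (-1)√(75/169/(4π)) = -0.18792404

-0.187924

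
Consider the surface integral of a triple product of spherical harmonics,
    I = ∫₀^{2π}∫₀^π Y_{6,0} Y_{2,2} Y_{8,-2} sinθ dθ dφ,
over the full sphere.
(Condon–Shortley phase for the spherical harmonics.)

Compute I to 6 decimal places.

0.122977

m-sum 0 ✓  L=16 even ✓  4≤8≤8 ✓
Π(2lᵢ+1) = 13×5×17 = 1105
triangle coeff Δ(6,2,8) = 1/30940
Σ_t [0,0]: t=0:+1/2073600 = 1/2073600
(3j)²=28/1105 [(6 2 8; 0 0 0)], sign=+1
Σ_t [0,0]: t=0:+1/12441600 = 1/12441600
(3j)²=3/442 [(6 2 8; 0 2 -2)], sign=+1
⇒ 4πI² = 42/221
I = (+1)√(42/221/(4π)) = 0.12297691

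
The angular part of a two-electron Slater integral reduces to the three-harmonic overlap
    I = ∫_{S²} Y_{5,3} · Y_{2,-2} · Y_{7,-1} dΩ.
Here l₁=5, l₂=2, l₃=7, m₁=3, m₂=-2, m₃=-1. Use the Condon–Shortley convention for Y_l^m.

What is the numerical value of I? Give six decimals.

-0.043890

m-sum 0 ✓  L=14 even ✓  3≤7≤7 ✓
Π(2lᵢ+1) = 11×5×15 = 825
triangle coeff Δ(5,2,7) = 1/15015
Σ_t [0,0]: t=0:+1/57600 = 1/57600
(3j)²=21/715 [(5 2 7; 0 0 0)], sign=-1
Σ_t [0,0]: t=0:+1/1935360 = 1/1935360
(3j)²=1/1001 [(5 2 7; 3 -2 -1)], sign=+1
⇒ 4πI² = 45/1859
I = (-1)√(45/1859/(4π)) = -0.04388960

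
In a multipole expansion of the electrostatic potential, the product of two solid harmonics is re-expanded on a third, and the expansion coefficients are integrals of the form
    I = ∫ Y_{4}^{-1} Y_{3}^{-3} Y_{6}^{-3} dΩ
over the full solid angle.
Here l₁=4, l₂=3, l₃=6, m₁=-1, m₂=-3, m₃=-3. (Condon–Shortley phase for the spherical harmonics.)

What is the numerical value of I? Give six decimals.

-1 − 3 − 3 = -7 ≠ 0: azimuthal integral kills it; I = 0

0.000000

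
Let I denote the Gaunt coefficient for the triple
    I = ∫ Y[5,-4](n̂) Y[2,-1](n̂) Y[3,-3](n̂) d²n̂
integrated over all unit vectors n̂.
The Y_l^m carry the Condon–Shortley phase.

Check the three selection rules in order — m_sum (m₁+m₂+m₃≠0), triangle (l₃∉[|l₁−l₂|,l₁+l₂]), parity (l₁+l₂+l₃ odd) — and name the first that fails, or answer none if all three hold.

m_sum

m₁+m₂+m₃ = -4 − 1 − 3 = -8  ✗
triangle: |5−2|=3 ≤ l₃=3 ≤ 5+2=7
parity: l₁+l₂+l₃ = 10 is even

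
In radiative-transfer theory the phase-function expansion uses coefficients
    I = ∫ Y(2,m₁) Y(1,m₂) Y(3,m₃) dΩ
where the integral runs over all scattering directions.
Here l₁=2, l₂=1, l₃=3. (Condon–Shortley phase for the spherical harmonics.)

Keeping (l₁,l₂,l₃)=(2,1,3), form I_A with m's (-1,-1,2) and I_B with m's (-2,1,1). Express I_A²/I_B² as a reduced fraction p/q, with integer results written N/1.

10/1

Same 2,1,3: normalisation and zero-m 3j drop out of the ratio.
A: Δ: 0! 4! 2! / 7! → 1/105; sum: t=0:+1/12 = 1/12; 3j²(2 1 3; -1 -1 2) = Δ·Π!·Σ² = 2/21  (sign -1)
B: Δ: 0! 4! 2! / 7! → 1/105; sum: t=0:+1/48 = 1/48; 3j²(2 1 3; -2 1 1) = Δ·Π!·Σ² = 1/105  (sign +1)
I_A²/I_B² = (2/21)/(1/105) = 10/1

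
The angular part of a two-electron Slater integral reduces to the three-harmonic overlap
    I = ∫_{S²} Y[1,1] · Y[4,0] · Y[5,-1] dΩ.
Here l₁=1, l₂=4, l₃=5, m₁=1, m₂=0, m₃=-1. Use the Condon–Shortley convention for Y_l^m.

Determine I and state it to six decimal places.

Checks pass: Σm=0; 10 even; l₃=5∈[3,5].
(2·1+1)(2·4+1)(2·5+1) = 297
Δ: 0! 2! 8! / 11! → 1/495
sum: t=0:+1/576 = 1/576
3j²(1 4 5; 0 0 0) = Δ·Π!·Σ² = 5/99  (sign -1)
sum: t=0:+1/1152 = 1/1152
3j²(1 4 5; 1 0 -1) = Δ·Π!·Σ² = 1/33  (sign +1)
combine: 4πI² = 297·5/99·1/33 = 5/11
take √, sign -1: I = -0.19018827

-0.190188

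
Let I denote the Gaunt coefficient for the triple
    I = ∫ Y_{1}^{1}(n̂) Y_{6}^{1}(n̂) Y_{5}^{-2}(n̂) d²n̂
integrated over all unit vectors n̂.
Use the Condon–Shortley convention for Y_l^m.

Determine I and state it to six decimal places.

m-sum 0 ✓  L=12 even ✓  5≤5≤7 ✓
Π(2lᵢ+1) = 3×13×11 = 429
triangle coeff Δ(1,6,5) = 1/858
Σ_t [1,1]: t=1:−1/14400 = -1/14400
(3j)²=6/143 [(1 6 5; 0 0 0)], sign=+1
Σ_t [0,0]: t=0:+1/60480 = 1/60480
(3j)²=5/429 [(1 6 5; 1 1 -2)], sign=-1
⇒ 4πI² = 30/143
I = (-1)√(30/143/(4π)) = -0.12920749

-0.129207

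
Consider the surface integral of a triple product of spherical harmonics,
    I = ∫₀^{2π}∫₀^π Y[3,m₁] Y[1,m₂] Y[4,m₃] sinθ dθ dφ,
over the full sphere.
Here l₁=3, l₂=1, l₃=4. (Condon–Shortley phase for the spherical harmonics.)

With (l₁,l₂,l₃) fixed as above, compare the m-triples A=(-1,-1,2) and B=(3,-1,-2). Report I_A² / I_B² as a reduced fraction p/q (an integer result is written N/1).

Shared (l₁,l₂,l₃)=(3,1,4): N and (l;000)² cancel in I_A²/I_B².
A: Δ = 0!·6!·2!/9! = 1/252; Racah Σ t=0..0: t=0:+1/96 = 1/96; ⇒ 3j(3 1 4; -1 -1 2)² = 5/84, sgn +1
B: Δ = 0!·6!·2!/9! = 1/252; Racah Σ t=0..0: t=0:+1/1440 = 1/1440; ⇒ 3j(3 1 4; 3 -1 -2)² = 1/252, sgn +1
I_A²/I_B² = (5/84)/(1/252) = 15/1

15/1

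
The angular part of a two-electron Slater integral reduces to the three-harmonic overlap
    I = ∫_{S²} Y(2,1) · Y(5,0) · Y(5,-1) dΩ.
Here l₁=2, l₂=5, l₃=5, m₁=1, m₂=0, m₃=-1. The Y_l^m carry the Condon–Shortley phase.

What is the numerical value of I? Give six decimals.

-0.036166

m-sum 0 ✓  L=12 even ✓  3≤5≤7 ✓
Π(2lᵢ+1) = 5×11×11 = 605
triangle coeff Δ(2,5,5) = 1/38610
Σ_t [0,2]: t=0:+1/2880 t=1:−1/576 t=2:+1/2880 = -1/960
(3j)²=10/429 [(2 5 5; 0 0 0)], sign=+1
Σ_t [0,1]: t=0:+1/1440 t=1:−1/1152 = -1/5760
(3j)²=1/858 [(2 5 5; 1 0 -1)], sign=-1
⇒ 4πI² = 25/1521
I = (-1)√(25/1521/(4π)) = -0.03616600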